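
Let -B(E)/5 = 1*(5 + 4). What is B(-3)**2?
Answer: 2025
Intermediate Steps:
B(E) = -45 (B(E) = -5*(5 + 4) = -5*9 = -45)
B(-3)**2 = (-45)**2 = 2025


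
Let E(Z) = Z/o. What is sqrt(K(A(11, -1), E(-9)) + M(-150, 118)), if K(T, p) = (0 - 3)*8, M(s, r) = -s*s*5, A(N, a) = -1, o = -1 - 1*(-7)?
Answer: 2*I*sqrt(28131) ≈ 335.45*I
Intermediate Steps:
o = 6 (o = -1 + 7 = 6)
M(s, r) = -5*s**2 (M(s, r) = -s**2*5 = -5*s**2)
E(Z) = Z/6
K(T, p) = -24 (K(T, p) = -3*8 = -24)
sqrt(K(A(11, -1), E(-9)) + M(-150, 118)) = sqrt(-24 - 5*(-150)**2) = sqrt(-24 - 5*22500) = sqrt(-24 - 112500) = sqrt(-112524) = 2*I*sqrt(28131)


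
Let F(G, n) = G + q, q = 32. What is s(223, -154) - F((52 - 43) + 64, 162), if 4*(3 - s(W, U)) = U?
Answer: -127/2 ≈ -63.500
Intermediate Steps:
s(W, U) = 3 - U/4
F(G, n) = 32 + G (F(G, n) = G + 32 = 32 + G)
s(223, -154) - F((52 - 43) + 64, 162) = (3 - ¼*(-154)) - (32 + ((52 - 43) + 64)) = (3 + 77/2) - (32 + (9 + 64)) = 83/2 - (32 + 73) = 83/2 - 1*105 = 83/2 - 105 = -127/2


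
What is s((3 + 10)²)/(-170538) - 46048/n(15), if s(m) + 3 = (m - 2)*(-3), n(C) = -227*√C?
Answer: 84/28423 + 46048*√15/3405 ≈ 52.380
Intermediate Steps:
s(m) = 3 - 3*m (s(m) = -3 + (m - 2)*(-3) = -3 + (-2 + m)*(-3) = -3 + (6 - 3*m) = 3 - 3*m)
s((3 + 10)²)/(-170538) - 46048/n(15) = (3 - 3*(3 + 10)²)/(-170538) - 46048*(-√15/3405) = (3 - 3*13²)*(-1/170538) - (-46048)*√15/3405 = (3 - 3*169)*(-1/170538) + 46048*√15/3405 = (3 - 507)*(-1/170538) + 46048*√15/3405 = -504*(-1/170538) + 46048*√15/3405 = 84/28423 + 46048*√15/3405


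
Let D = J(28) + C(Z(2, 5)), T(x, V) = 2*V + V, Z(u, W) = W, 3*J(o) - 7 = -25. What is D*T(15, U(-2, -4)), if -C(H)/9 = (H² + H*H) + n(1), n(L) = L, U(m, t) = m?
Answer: 2790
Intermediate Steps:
J(o) = -6 (J(o) = 7/3 + (⅓)*(-25) = 7/3 - 25/3 = -6)
T(x, V) = 3*V
C(H) = -9 - 18*H² (C(H) = -9*((H² + H*H) + 1) = -9*((H² + H²) + 1) = -9*(2*H² + 1) = -9*(1 + 2*H²) = -9 - 18*H²)
D = -465 (D = -6 + (-9 - 18*5²) = -6 + (-9 - 18*25) = -6 + (-9 - 450) = -6 - 459 = -465)
D*T(15, U(-2, -4)) = -1395*(-2) = -465*(-6) = 2790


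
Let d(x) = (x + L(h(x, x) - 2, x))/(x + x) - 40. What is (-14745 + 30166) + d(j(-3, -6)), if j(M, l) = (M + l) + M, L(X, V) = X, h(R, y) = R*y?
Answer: 184507/12 ≈ 15376.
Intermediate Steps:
j(M, l) = l + 2*M
d(x) = -40 + (-2 + x + x**2)/(2*x) (d(x) = (x + (x*x - 2))/(x + x) - 40 = (x + (x**2 - 2))/((2*x)) - 40 = (x + (-2 + x**2))*(1/(2*x)) - 40 = (-2 + x + x**2)*(1/(2*x)) - 40 = (-2 + x + x**2)/(2*x) - 40 = -40 + (-2 + x + x**2)/(2*x))
(-14745 + 30166) + d(j(-3, -6)) = (-14745 + 30166) + (-79/2 + (-6 + 2*(-3))/2 - 1/(-6 + 2*(-3))) = 15421 + (-79/2 + (-6 - 6)/2 - 1/(-6 - 6)) = 15421 + (-79/2 + (1/2)*(-12) - 1/(-12)) = 15421 + (-79/2 - 6 - 1*(-1/12)) = 15421 + (-79/2 - 6 + 1/12) = 15421 - 545/12 = 184507/12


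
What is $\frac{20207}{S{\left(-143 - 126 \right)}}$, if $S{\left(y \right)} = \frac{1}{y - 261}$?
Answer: $-10709710$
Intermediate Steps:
$S{\left(y \right)} = \frac{1}{-261 + y}$
$\frac{20207}{S{\left(-143 - 126 \right)}} = \frac{20207}{\frac{1}{-261 - 269}} = \frac{20207}{\frac{1}{-530}} = \frac{20207}{- \frac{1}{530}} = 20207 \left(-530\right) = -10709710$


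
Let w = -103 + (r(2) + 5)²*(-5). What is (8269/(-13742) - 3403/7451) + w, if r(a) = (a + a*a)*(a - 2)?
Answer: -23453670721/102391642 ≈ -229.06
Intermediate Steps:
r(a) = (-2 + a)*(a + a²) (r(a) = (a + a²)*(-2 + a) = (-2 + a)*(a + a²))
w = -228 (w = -103 + (2*(-2 + 2² - 1*2) + 5)²*(-5) = -103 + (2*(-2 + 4 - 2) + 5)²*(-5) = -103 + (2*0 + 5)²*(-5) = -103 + (0 + 5)²*(-5) = -103 + 5²*(-5) = -103 + 25*(-5) = -103 - 125 = -228)
(8269/(-13742) - 3403/7451) + w = (8269/(-13742) - 3403/7451) - 228 = (8269*(-1/13742) - 3403*1/7451) - 228 = (-8269/13742 - 3403/7451) - 228 = -108376345/102391642 - 228 = -23453670721/102391642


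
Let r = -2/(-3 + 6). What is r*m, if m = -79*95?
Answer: 15010/3 ≈ 5003.3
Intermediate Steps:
m = -7505
r = -⅔ (r = -2/3 = -2*⅓ = -⅔ ≈ -0.66667)
r*m = -⅔*(-7505) = 15010/3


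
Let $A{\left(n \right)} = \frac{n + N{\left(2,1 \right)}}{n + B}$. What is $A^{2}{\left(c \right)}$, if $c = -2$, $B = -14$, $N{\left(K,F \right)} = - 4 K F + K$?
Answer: $\frac{1}{4} \approx 0.25$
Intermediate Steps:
$N{\left(K,F \right)} = K - 4 F K$ ($N{\left(K,F \right)} = - 4 F K + K = K - 4 F K$)
$A{\left(n \right)} = \frac{-6 + n}{-14 + n}$ ($A{\left(n \right)} = \frac{n + 2 \left(1 - 4\right)}{n - 14} = \frac{n + 2 \left(1 - 4\right)}{-14 + n} = \frac{n + 2 \left(-3\right)}{-14 + n} = \frac{n - 6}{-14 + n} = \frac{-6 + n}{-14 + n}$)
$A^{2}{\left(c \right)} = \left(\frac{-6 - 2}{-14 - 2}\right)^{2} = \left(\frac{1}{-16} \left(-8\right)\right)^{2} = \left(\left(- \frac{1}{16}\right) \left(-8\right)\right)^{2} = \left(\frac{1}{2}\right)^{2} = \frac{1}{4}$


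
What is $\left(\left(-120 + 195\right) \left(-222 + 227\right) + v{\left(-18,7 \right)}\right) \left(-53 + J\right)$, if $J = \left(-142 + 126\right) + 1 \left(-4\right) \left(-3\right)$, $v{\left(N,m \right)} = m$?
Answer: $-21774$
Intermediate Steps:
$J = -4$ ($J = -16 - -12 = -16 + 12 = -4$)
$\left(\left(-120 + 195\right) \left(-222 + 227\right) + v{\left(-18,7 \right)}\right) \left(-53 + J\right) = \left(\left(-120 + 195\right) \left(-222 + 227\right) + 7\right) \left(-53 - 4\right) = \left(75 \cdot 5 + 7\right) \left(-57\right) = \left(375 + 7\right) \left(-57\right) = 382 \left(-57\right) = -21774$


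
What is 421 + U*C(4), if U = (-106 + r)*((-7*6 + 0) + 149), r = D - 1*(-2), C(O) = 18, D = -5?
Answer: -209513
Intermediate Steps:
r = -3 (r = -5 - 1*(-2) = -5 + 2 = -3)
U = -11663 (U = (-106 - 3)*((-7*6 + 0) + 149) = -109*((-42 + 0) + 149) = -109*(-42 + 149) = -109*107 = -11663)
421 + U*C(4) = 421 - 11663*18 = 421 - 209934 = -209513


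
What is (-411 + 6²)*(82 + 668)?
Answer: -281250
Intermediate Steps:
(-411 + 6²)*(82 + 668) = (-411 + 36)*750 = -375*750 = -281250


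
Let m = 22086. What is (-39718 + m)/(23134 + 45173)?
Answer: -17632/68307 ≈ -0.25813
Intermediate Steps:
(-39718 + m)/(23134 + 45173) = (-39718 + 22086)/(23134 + 45173) = -17632/68307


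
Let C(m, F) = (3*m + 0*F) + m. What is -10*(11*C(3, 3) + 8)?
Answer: -1400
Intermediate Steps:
C(m, F) = 4*m (C(m, F) = (3*m + 0) + m = 3*m + m = 4*m)
-10*(11*C(3, 3) + 8) = -10*(11*(4*3) + 8) = -10*(11*12 + 8) = -10*(132 + 8) = -10*140 = -1400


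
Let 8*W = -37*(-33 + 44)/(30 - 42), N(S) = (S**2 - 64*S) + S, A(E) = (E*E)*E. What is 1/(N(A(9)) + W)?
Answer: 96/46609751 ≈ 2.0597e-6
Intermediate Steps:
A(E) = E**3 (A(E) = E**2*E = E**3)
N(S) = S**2 - 63*S
W = 407/96 (W = (-37*(-33 + 44)/(30 - 42))/8 = (-407/(-12))/8 = (-407*(-1)/12)/8 = (-37*(-11/12))/8 = (1/8)*(407/12) = 407/96 ≈ 4.2396)
1/(N(A(9)) + W) = 1/(9**3*(-63 + 9**3) + 407/96) = 1/(729*(-63 + 729) + 407/96) = 1/(729*666 + 407/96) = 1/(485514 + 407/96) = 1/(46609751/96) = 96/46609751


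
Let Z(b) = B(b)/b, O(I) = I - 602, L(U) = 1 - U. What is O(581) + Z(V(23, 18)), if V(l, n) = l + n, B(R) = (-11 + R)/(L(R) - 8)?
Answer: -6893/328 ≈ -21.015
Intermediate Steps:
B(R) = (-11 + R)/(-7 - R) (B(R) = (-11 + R)/((1 - R) - 8) = (-11 + R)/(-7 - R))
O(I) = -602 + I
Z(b) = (11 - b)/(b*(7 + b)) (Z(b) = ((11 - b)/(7 + b))/b = (11 - b)/(b*(7 + b)))
O(581) + Z(V(23, 18)) = (-602 + 581) + (11 - (23 + 18))/((23 + 18)*(7 + (23 + 18))) = -21 + (11 - 1*41)/(41*(7 + 41)) = -21 + (1/41)*(11 - 41)/48 = -21 + (1/41)*(1/48)*(-30) = -21 - 5/328 = -6893/328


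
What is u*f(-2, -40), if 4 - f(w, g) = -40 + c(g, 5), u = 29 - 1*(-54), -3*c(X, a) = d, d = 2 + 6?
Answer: 11620/3 ≈ 3873.3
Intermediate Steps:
d = 8
c(X, a) = -8/3 (c(X, a) = -⅓*8 = -8/3)
u = 83 (u = 29 + 54 = 83)
f(w, g) = 140/3 (f(w, g) = 4 - (-40 - 8/3) = 4 - 1*(-128/3) = 4 + 128/3 = 140/3)
u*f(-2, -40) = 83*(140/3) = 11620/3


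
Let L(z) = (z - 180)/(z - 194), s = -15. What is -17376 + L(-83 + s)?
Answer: -2536757/146 ≈ -17375.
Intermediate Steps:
L(z) = (-180 + z)/(-194 + z)
-17376 + L(-83 + s) = -17376 + (-180 + (-83 - 15))/(-194 + (-83 - 15)) = -17376 + (-180 - 98)/(-194 - 98) = -17376 - 278/(-292) = -17376 - 1/292*(-278) = -17376 + 139/146 = -2536757/146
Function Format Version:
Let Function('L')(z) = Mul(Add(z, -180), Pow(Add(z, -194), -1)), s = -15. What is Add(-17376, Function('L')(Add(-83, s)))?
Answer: Rational(-2536757, 146) ≈ -17375.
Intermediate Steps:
Function('L')(z) = Mul(Pow(Add(-194, z), -1), Add(-180, z)) (Function('L')(z) = Mul(Add(-180, z), Pow(Add(-194, z), -1)) = Mul(Pow(Add(-194, z), -1), Add(-180, z)))
Add(-17376, Function('L')(Add(-83, s))) = Add(-17376, Mul(Pow(Add(-194, Add(-83, -15)), -1), Add(-180, Add(-83, -15)))) = Add(-17376, Mul(Pow(Add(-194, -98), -1), Add(-180, -98))) = Add(-17376, Mul(Pow(-292, -1), -278)) = Add(-17376, Mul(Rational(-1, 292), -278)) = Add(-17376, Rational(139, 146)) = Rational(-2536757, 146)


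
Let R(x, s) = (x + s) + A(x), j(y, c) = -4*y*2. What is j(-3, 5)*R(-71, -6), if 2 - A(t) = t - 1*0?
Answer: -96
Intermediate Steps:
A(t) = 2 - t (A(t) = 2 - (t - 1*0) = 2 - (t + 0) = 2 - t)
j(y, c) = -8*y
R(x, s) = 2 + s (R(x, s) = (x + s) + (2 - x) = (s + x) + (2 - x) = 2 + s)
j(-3, 5)*R(-71, -6) = (-8*(-3))*(2 - 6) = 24*(-4) = -96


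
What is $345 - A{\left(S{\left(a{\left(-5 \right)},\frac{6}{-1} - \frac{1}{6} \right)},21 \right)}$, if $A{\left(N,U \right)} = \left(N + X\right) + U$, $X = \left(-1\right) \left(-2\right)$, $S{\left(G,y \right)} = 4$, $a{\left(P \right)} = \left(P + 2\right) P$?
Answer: $318$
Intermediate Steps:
$a{\left(P \right)} = P \left(2 + P\right)$ ($a{\left(P \right)} = \left(2 + P\right) P = P \left(2 + P\right)$)
$X = 2$
$A{\left(N,U \right)} = 2 + N + U$ ($A{\left(N,U \right)} = \left(N + 2\right) + U = \left(2 + N\right) + U = 2 + N + U$)
$345 - A{\left(S{\left(a{\left(-5 \right)},\frac{6}{-1} - \frac{1}{6} \right)},21 \right)} = 345 - \left(2 + 4 + 21\right) = 345 - 27 = 318$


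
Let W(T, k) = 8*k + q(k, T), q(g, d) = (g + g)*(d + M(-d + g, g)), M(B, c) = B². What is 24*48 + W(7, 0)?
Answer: 1152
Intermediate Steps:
q(g, d) = 2*g*(d + (g - d)²) (q(g, d) = (g + g)*(d + (-d + g)²) = (2*g)*(d + (g - d)²) = 2*g*(d + (g - d)²))
W(T, k) = 8*k + 2*k*(T + (T - k)²)
24*48 + W(7, 0) = 24*48 + 2*0*(4 + 7 + (7 - 1*0)²) = 1152 + 2*0*(4 + 7 + (7 + 0)²) = 1152 + 2*0*(4 + 7 + 7²) = 1152 + 2*0*(4 + 7 + 49) = 1152 + 2*0*60 = 1152 + 0 = 1152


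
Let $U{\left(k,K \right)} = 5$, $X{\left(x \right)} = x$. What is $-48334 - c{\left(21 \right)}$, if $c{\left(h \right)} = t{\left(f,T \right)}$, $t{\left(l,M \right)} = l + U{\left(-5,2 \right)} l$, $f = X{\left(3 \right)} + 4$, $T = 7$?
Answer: $-48376$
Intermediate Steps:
$f = 7$ ($f = 3 + 4 = 7$)
$t{\left(l,M \right)} = 6 l$ ($t{\left(l,M \right)} = l + 5 l = 6 l$)
$c{\left(h \right)} = 42$ ($c{\left(h \right)} = 6 \cdot 7 = 42$)
$-48334 - c{\left(21 \right)} = -48334 - 42 = -48376$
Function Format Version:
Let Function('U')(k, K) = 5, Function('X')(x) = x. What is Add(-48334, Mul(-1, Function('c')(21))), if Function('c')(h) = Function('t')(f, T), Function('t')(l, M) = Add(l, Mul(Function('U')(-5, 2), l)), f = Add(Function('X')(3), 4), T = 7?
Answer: -48376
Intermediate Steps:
f = 7 (f = Add(3, 4) = 7)
Function('t')(l, M) = Mul(6, l) (Function('t')(l, M) = Add(l, Mul(5, l)) = Mul(6, l))
Function('c')(h) = 42 (Function('c')(h) = Mul(6, 7) = 42)
Add(-48334, Mul(-1, Function('c')(21))) = Add(-48334, Mul(-1, 42)) = Add(-48334, -42) = -48376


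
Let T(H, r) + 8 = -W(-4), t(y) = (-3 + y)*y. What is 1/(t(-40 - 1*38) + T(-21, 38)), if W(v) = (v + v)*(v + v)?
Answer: 1/6246 ≈ 0.00016010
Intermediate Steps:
W(v) = 4*v**2 (W(v) = (2*v)*(2*v) = 4*v**2)
t(y) = y*(-3 + y)
T(H, r) = -72 (T(H, r) = -8 - 4*(-4)**2 = -8 - 4*16 = -8 - 1*64 = -8 - 64 = -72)
1/(t(-40 - 1*38) + T(-21, 38)) = 1/((-40 - 1*38)*(-3 + (-40 - 1*38)) - 72) = 1/((-40 - 38)*(-3 + (-40 - 38)) - 72) = 1/(-78*(-3 - 78) - 72) = 1/(-78*(-81) - 72) = 1/(6318 - 72) = 1/6246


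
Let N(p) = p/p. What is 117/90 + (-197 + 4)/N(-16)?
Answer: -1917/10 ≈ -191.70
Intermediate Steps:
N(p) = 1
117/90 + (-197 + 4)/N(-16) = 117/90 + (-197 + 4)/1 = 117*(1/90) - 193*1 = 13/10 - 193 = -1917/10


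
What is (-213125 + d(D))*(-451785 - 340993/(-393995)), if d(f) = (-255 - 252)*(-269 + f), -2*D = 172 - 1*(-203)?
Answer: -3261061642647281/393995 ≈ -8.2769e+9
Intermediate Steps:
D = -375/2 (D = -(172 - 1*(-203))/2 = -(172 + 203)/2 = -½*375 = -375/2 ≈ -187.50)
d(f) = 136383 - 507*f (d(f) = -507*(-269 + f) = 136383 - 507*f)
(-213125 + d(D))*(-451785 - 340993/(-393995)) = (-213125 + (136383 - 507*(-375/2)))*(-451785 - 340993/(-393995)) = (-213125 + (136383 + 190125/2))*(-451785 - 340993*(-1/393995)) = (-213125 + 462891/2)*(-451785 + 340993/393995) = (36641/2)*(-178000690082/393995) = -3261061642647281/393995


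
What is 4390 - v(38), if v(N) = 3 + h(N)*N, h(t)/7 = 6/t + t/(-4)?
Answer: 6872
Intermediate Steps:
h(t) = 42/t - 7*t/4 (h(t) = 7*(6/t + t/(-4)) = 7*(6/t + t*(-¼)) = 7*(6/t - t/4) = 42/t - 7*t/4)
v(N) = 3 + N*(42/N - 7*N/4) (v(N) = 3 + (42/N - 7*N/4)*N = 3 + N*(42/N - 7*N/4))
4390 - v(38) = 4390 - (45 - 7/4*38²) = 4390 - (45 - 7/4*1444) = 4390 - (45 - 2527) = 4390 - 1*(-2482) = 4390 + 2482 = 6872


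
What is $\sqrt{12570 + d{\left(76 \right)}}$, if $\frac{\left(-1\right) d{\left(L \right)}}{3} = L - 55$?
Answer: $\sqrt{12507} \approx 111.83$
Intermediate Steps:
$d{\left(L \right)} = 165 - 3 L$ ($d{\left(L \right)} = - 3 \left(L - 55\right) = - 3 \left(-55 + L\right) = 165 - 3 L$)
$\sqrt{12570 + d{\left(76 \right)}} = \sqrt{12570 + \left(165 - 228\right)} = \sqrt{12570 - 63} = \sqrt{12507}$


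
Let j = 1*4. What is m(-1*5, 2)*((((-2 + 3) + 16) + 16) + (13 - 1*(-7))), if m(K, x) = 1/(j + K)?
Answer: -53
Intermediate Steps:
j = 4
m(K, x) = 1/(4 + K)
m(-1*5, 2)*((((-2 + 3) + 16) + 16) + (13 - 1*(-7))) = ((((-2 + 3) + 16) + 16) + (13 - 1*(-7)))/(4 - 1*5) = (((1 + 16) + 16) + (13 + 7))/(4 - 5) = ((17 + 16) + 20)/(-1) = -(33 + 20) = -1*53 = -53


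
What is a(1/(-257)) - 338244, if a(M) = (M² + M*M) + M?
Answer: -22340678211/66049 ≈ -3.3824e+5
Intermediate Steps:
a(M) = M + 2*M² (a(M) = (M² + M²) + M = 2*M² + M = M + 2*M²)
a(1/(-257)) - 338244 = (1 + 2/(-257))/(-257) - 338244 = -(1 + 2*(-1/257))/257 - 338244 = -(1 - 2/257)/257 - 338244 = -1/257*255/257 - 338244 = -255/66049 - 338244 = -22340678211/66049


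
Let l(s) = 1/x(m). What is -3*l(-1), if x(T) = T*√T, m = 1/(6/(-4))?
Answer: -9*I*√6/4 ≈ -5.5114*I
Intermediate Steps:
m = -⅔ (m = 1/(6*(-¼)) = 1/(-3/2) = -⅔ ≈ -0.66667)
x(T) = T^(3/2)
l(s) = 3*I*√6/4 (l(s) = 1/((-⅔)^(3/2)) = 1/(-2*I*√6/9) = 3*I*√6/4)
-3*l(-1) = -9*I*√6/4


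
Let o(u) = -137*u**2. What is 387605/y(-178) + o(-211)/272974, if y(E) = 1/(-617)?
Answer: -65282361944967/272974 ≈ -2.3915e+8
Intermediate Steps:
y(E) = -1/617
387605/y(-178) + o(-211)/272974 = 387605/(-1/617) - 137*(-211)**2/272974 = 387605*(-617) - 137*44521*(1/272974) = -239152285 - 6099377*1/272974 = -239152285 - 6099377/272974 = -65282361944967/272974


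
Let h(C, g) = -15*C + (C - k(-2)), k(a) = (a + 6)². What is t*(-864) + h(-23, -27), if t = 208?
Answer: -179406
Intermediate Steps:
k(a) = (6 + a)²
h(C, g) = -16 - 14*C (h(C, g) = -15*C + (C - (6 - 2)²) = -15*C + (C - 1*4²) = -15*C + (C - 1*16) = -15*C + (C - 16) = -15*C + (-16 + C) = -16 - 14*C)
t*(-864) + h(-23, -27) = 208*(-864) + (-16 - 14*(-23)) = -179712 + (-16 + 322) = -179712 + 306 = -179406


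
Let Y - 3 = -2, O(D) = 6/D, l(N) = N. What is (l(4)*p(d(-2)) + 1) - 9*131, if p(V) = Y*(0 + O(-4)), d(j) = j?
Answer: -1184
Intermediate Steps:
Y = 1 (Y = 3 - 2 = 1)
p(V) = -3/2 (p(V) = 1*(0 + 6/(-4)) = 1*(0 + 6*(-¼)) = 1*(0 - 3/2) = 1*(-3/2) = -3/2)
(l(4)*p(d(-2)) + 1) - 9*131 = (4*(-3/2) + 1) - 9*131 = (-6 + 1) - 1179 = -5 - 1179 = -1184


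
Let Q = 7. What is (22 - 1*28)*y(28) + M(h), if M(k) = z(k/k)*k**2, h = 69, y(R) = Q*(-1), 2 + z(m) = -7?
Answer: -42807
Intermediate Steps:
z(m) = -9 (z(m) = -2 - 7 = -9)
y(R) = -7 (y(R) = 7*(-1) = -7)
M(k) = -9*k**2
(22 - 1*28)*y(28) + M(h) = (22 - 1*28)*(-7) - 9*69**2 = (22 - 28)*(-7) - 9*4761 = -6*(-7) - 42849 = 42 - 42849 = -42807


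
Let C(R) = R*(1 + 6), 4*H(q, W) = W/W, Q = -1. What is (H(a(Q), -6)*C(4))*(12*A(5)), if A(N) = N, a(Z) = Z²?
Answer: 420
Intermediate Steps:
H(q, W) = ¼ (H(q, W) = (W/W)/4 = (¼)*1 = ¼)
C(R) = 7*R (C(R) = R*7 = 7*R)
(H(a(Q), -6)*C(4))*(12*A(5)) = ((7*4)/4)*(12*5) = ((¼)*28)*60 = 7*60 = 420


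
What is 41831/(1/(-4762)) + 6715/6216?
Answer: -1238222357237/6216 ≈ -1.9920e+8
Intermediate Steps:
41831/(1/(-4762)) + 6715/6216 = 41831/(-1/4762) + 6715*(1/6216) = 41831*(-4762) + 6715/6216 = -199199222 + 6715/6216 = -1238222357237/6216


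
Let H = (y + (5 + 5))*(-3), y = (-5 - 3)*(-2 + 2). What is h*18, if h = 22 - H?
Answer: 936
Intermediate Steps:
y = 0 (y = -8*0 = 0)
H = -30 (H = (0 + (5 + 5))*(-3) = (0 + 10)*(-3) = 10*(-3) = -30)
h = 52 (h = 22 - 1*(-30) = 22 + 30 = 52)
h*18 = 52*18 = 936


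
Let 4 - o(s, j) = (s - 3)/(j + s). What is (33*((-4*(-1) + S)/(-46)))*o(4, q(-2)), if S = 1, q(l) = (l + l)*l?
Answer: -2585/184 ≈ -14.049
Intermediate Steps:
q(l) = 2*l² (q(l) = (2*l)*l = 2*l²)
o(s, j) = 4 - (-3 + s)/(j + s) (o(s, j) = 4 - (s - 3)/(j + s) = 4 - (-3 + s)/(j + s))
(33*((-4*(-1) + S)/(-46)))*o(4, q(-2)) = (33*((-4*(-1) + 1)/(-46)))*((3 + 3*4 + 4*(2*(-2)²))/(2*(-2)² + 4)) = (33*((4 + 1)*(-1/46)))*((3 + 12 + 4*(2*4))/(2*4 + 4)) = (33*(5*(-1/46)))*((3 + 12 + 4*8)/(8 + 4)) = (33*(-5/46))*((3 + 12 + 32)/12) = -55*47/184 = -165/46*47/12 = -2585/184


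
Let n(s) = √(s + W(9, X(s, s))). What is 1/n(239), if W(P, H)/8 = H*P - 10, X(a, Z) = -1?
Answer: √87/87 ≈ 0.10721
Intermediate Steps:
W(P, H) = -80 + 8*H*P (W(P, H) = 8*(H*P - 10) = 8*(-10 + H*P) = -80 + 8*H*P)
n(s) = √(-152 + s) (n(s) = √(s + (-80 + 8*(-1)*9)) = √(s + (-80 - 72)) = √(s - 152) = √(-152 + s))
1/n(239) = 1/(√(-152 + 239)) = 1/(√87) = √87/87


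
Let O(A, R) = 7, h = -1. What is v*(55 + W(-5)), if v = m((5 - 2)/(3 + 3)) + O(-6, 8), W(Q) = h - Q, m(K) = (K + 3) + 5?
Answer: 1829/2 ≈ 914.50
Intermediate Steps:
m(K) = 8 + K (m(K) = (3 + K) + 5 = 8 + K)
W(Q) = -1 - Q
v = 31/2 (v = (8 + (5 - 2)/(3 + 3)) + 7 = (8 + 3/6) + 7 = (8 + 3*(⅙)) + 7 = (8 + ½) + 7 = 17/2 + 7 = 31/2 ≈ 15.500)
v*(55 + W(-5)) = 31*(55 + (-1 - 1*(-5)))/2 = 31*(55 + (-1 + 5))/2 = 31*(55 + 4)/2 = (31/2)*59 = 1829/2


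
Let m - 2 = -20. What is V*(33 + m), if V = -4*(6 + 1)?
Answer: -420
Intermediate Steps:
V = -28 (V = -4*7 = -28)
m = -18 (m = 2 - 20 = -18)
V*(33 + m) = -28*(33 - 18) = -28*15 = -420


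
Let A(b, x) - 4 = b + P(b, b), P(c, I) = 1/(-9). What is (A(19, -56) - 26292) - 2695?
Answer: -260677/9 ≈ -28964.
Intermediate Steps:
P(c, I) = -1/9
A(b, x) = 35/9 + b (A(b, x) = 4 + (b - 1/9) = 4 + (-1/9 + b) = 35/9 + b)
(A(19, -56) - 26292) - 2695 = ((35/9 + 19) - 26292) - 2695 = (206/9 - 26292) - 2695 = -236422/9 - 2695 = -260677/9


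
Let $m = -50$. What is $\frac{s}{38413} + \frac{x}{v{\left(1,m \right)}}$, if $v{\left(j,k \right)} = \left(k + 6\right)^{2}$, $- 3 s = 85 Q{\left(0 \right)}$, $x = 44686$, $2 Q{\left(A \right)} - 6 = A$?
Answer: $\frac{858179379}{37183784} \approx 23.079$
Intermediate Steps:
$Q{\left(A \right)} = 3 + \frac{A}{2}$
$s = -85$ ($s = - \frac{85 \left(3 + \frac{1}{2} \cdot 0\right)}{3} = - \frac{85 \left(3 + 0\right)}{3} = - \frac{85 \cdot 3}{3} = \left(- \frac{1}{3}\right) 255 = -85$)
$v{\left(j,k \right)} = \left(6 + k\right)^{2}$
$\frac{s}{38413} + \frac{x}{v{\left(1,m \right)}} = - \frac{85}{38413} + \frac{44686}{\left(6 - 50\right)^{2}} = \left(-85\right) \frac{1}{38413} + \frac{44686}{\left(-44\right)^{2}} = - \frac{85}{38413} + \frac{44686}{1936} = - \frac{85}{38413} + 44686 \cdot \frac{1}{1936} = - \frac{85}{38413} + \frac{22343}{968} = \frac{858179379}{37183784}$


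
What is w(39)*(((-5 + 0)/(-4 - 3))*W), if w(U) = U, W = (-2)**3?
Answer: -1560/7 ≈ -222.86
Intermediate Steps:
W = -8
w(39)*(((-5 + 0)/(-4 - 3))*W) = 39*(((-5 + 0)/(-4 - 3))*(-8)) = 39*(-5/(-7)*(-8)) = 39*(-5*(-1/7)*(-8)) = 39*((5/7)*(-8)) = 39*(-40/7) = -1560/7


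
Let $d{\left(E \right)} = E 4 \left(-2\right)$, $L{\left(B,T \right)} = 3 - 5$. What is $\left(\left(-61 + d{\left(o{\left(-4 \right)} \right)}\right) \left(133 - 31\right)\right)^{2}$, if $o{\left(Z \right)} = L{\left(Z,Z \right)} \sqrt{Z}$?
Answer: $28059588 - 40617216 i \approx 2.806 \cdot 10^{7} - 4.0617 \cdot 10^{7} i$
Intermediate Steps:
$L{\left(B,T \right)} = -2$
$o{\left(Z \right)} = - 2 \sqrt{Z}$
$d{\left(E \right)} = - 8 E$ ($d{\left(E \right)} = 4 E \left(-2\right) = - 8 E$)
$\left(\left(-61 + d{\left(o{\left(-4 \right)} \right)}\right) \left(133 - 31\right)\right)^{2} = \left(\left(-61 - 8 \left(- 2 \sqrt{-4}\right)\right) \left(133 - 31\right)\right)^{2} = \left(\left(-61 - 8 \left(- 2 \cdot 2 i\right)\right) 102\right)^{2} = \left(\left(-61 - 8 \left(- 4 i\right)\right) 102\right)^{2} = \left(\left(-61 + 32 i\right) 102\right)^{2} = \left(-6222 + 3264 i\right)^{2}$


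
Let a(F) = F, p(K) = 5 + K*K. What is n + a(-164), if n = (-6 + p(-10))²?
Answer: 9637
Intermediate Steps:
p(K) = 5 + K²
n = 9801 (n = (-6 + (5 + (-10)²))² = (-6 + (5 + 100))² = (-6 + 105)² = 99² = 9801)
n + a(-164) = 9801 - 164 = 9637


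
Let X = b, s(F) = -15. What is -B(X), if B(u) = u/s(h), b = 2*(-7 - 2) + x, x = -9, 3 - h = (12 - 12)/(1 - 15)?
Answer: -9/5 ≈ -1.8000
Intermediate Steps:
h = 3 (h = 3 - (12 - 12)/(1 - 15) = 3 - 0/(-14) = 3 - 0*(-1)/14 = 3 - 1*0 = 3 + 0 = 3)
b = -27 (b = 2*(-7 - 2) - 9 = 2*(-9) - 9 = -18 - 9 = -27)
X = -27
B(u) = -u/15 (B(u) = u/(-15) = u*(-1/15) = -u/15)
-B(X) = -(-1)*(-27)/15 = -1*9/5 = -9/5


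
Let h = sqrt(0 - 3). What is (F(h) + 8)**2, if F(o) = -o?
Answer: (8 - I*sqrt(3))**2 ≈ 61.0 - 27.713*I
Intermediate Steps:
h = I*sqrt(3) (h = sqrt(-3) = I*sqrt(3) ≈ 1.732*I)
(F(h) + 8)**2 = (-I*sqrt(3) + 8)**2 = (8 - I*sqrt(3))**2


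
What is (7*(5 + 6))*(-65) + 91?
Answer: -4914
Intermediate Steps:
(7*(5 + 6))*(-65) + 91 = (7*11)*(-65) + 91 = 77*(-65) + 91 = -5005 + 91 = -4914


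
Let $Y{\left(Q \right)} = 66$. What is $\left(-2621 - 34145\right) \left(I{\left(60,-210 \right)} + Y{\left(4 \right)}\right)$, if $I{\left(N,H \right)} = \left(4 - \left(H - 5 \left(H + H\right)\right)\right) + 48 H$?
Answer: $437515400$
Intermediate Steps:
$I{\left(N,H \right)} = 4 + 57 H$ ($I{\left(N,H \right)} = \left(4 - \left(H - 10 H\right)\right) + 48 H = \left(4 + \left(10 H - H\right)\right) + 48 H = \left(4 + 9 H\right) + 48 H = 4 + 57 H$)
$\left(-2621 - 34145\right) \left(I{\left(60,-210 \right)} + Y{\left(4 \right)}\right) = \left(-2621 - 34145\right) \left(\left(4 + 57 \left(-210\right)\right) + 66\right) = - 36766 \left(\left(4 - 11970\right) + 66\right) = - 36766 \left(-11966 + 66\right) = \left(-36766\right) \left(-11900\right) = 437515400$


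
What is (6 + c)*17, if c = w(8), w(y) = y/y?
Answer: 119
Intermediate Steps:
w(y) = 1
c = 1
(6 + c)*17 = (6 + 1)*17 = 7*17 = 119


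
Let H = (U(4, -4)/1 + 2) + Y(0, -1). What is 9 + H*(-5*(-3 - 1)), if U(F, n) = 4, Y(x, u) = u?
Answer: 109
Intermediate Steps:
H = 5 (H = (4/1 + 2) - 1 = (4*1 + 2) - 1 = (4 + 2) - 1 = 6 - 1 = 5)
9 + H*(-5*(-3 - 1)) = 9 + 5*(-5*(-3 - 1)) = 9 + 5*(-5*(-4)) = 9 + 5*20 = 9 + 100 = 109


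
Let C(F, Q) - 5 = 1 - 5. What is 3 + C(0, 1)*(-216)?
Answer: -213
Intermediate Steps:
C(F, Q) = 1 (C(F, Q) = 5 + (1 - 5) = 5 - 4 = 1)
3 + C(0, 1)*(-216) = 3 + 1*(-216) = 3 - 216 = -213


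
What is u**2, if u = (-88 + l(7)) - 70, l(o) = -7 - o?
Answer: 29584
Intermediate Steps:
u = -172 (u = (-88 + (-7 - 1*7)) - 70 = (-88 + (-7 - 7)) - 70 = (-88 - 14) - 70 = -102 - 70 = -172)
u**2 = (-172)**2 = 29584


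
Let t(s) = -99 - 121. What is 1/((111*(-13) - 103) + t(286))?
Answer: -1/1766 ≈ -0.00056625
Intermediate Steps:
t(s) = -220
1/((111*(-13) - 103) + t(286)) = 1/((111*(-13) - 103) - 220) = 1/((-1443 - 103) - 220) = 1/(-1546 - 220) = 1/(-1766) = -1/1766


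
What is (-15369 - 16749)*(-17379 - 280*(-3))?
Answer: 531199602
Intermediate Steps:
(-15369 - 16749)*(-17379 - 280*(-3)) = -32118*(-17379 + 840) = -32118*(-16539) = 531199602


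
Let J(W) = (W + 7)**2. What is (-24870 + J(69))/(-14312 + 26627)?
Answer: -19094/12315 ≈ -1.5505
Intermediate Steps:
J(W) = (7 + W)**2
(-24870 + J(69))/(-14312 + 26627) = (-24870 + (7 + 69)**2)/(-14312 + 26627) = (-24870 + 76**2)/12315 = (-24870 + 5776)*(1/12315) = -19094*1/12315 = -19094/12315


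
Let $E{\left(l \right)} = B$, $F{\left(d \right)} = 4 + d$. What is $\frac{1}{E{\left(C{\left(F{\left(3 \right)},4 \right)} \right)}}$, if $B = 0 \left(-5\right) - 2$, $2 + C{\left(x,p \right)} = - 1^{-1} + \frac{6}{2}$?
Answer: $- \frac{1}{2} \approx -0.5$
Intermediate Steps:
$C{\left(x,p \right)} = 0$ ($C{\left(x,p \right)} = -2 + \left(- 1^{-1} + \frac{6}{2}\right) = -2 + \left(\left(-1\right) 1 + 6 \cdot \frac{1}{2}\right) = -2 + \left(-1 + 3\right) = -2 + 2 = 0$)
$B = -2$ ($B = 0 - 2 = -2$)
$E{\left(l \right)} = -2$
$\frac{1}{E{\left(C{\left(F{\left(3 \right)},4 \right)} \right)}} = \frac{1}{-2} = - \frac{1}{2}$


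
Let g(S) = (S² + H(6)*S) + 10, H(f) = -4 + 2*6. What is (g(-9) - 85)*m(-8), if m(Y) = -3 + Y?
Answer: 726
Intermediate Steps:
H(f) = 8 (H(f) = -4 + 12 = 8)
g(S) = 10 + S² + 8*S (g(S) = (S² + 8*S) + 10 = 10 + S² + 8*S)
(g(-9) - 85)*m(-8) = ((10 + (-9)² + 8*(-9)) - 85)*(-3 - 8) = ((10 + 81 - 72) - 85)*(-11) = (19 - 85)*(-11) = -66*(-11) = 726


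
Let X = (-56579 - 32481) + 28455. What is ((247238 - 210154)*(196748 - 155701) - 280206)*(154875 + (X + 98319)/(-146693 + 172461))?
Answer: 1518427934848141447/6442 ≈ 2.3571e+14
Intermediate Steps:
X = -60605 (X = -89060 + 28455 = -60605)
((247238 - 210154)*(196748 - 155701) - 280206)*(154875 + (X + 98319)/(-146693 + 172461)) = ((247238 - 210154)*(196748 - 155701) - 280206)*(154875 + (-60605 + 98319)/(-146693 + 172461)) = (37084*41047 - 280206)*(154875 + 37714/25768) = (1522186948 - 280206)*(154875 + 37714*(1/25768)) = 1521906742*(154875 + 18857/12884) = 1521906742*(1995428357/12884) = 1518427934848141447/6442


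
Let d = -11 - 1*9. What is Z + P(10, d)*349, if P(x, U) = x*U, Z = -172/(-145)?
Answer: -10120828/145 ≈ -69799.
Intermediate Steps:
Z = 172/145 (Z = -172*(-1/145) = 172/145 ≈ 1.1862)
d = -20 (d = -11 - 9 = -20)
P(x, U) = U*x
Z + P(10, d)*349 = 172/145 - 20*10*349 = 172/145 - 200*349 = 172/145 - 69800 = -10120828/145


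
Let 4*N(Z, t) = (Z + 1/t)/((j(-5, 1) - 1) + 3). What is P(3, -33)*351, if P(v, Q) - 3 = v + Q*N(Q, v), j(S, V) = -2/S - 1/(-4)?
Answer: 2003508/53 ≈ 37802.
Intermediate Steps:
j(S, V) = ¼ - 2/S (j(S, V) = -2/S - 1*(-¼) = -2/S + ¼ = ¼ - 2/S)
N(Z, t) = 5*Z/53 + 5/(53*t) (N(Z, t) = ((Z + 1/t)/(((¼)*(-8 - 5)/(-5) - 1) + 3))/4 = ((Z + 1/t)/(((¼)*(-⅕)*(-13) - 1) + 3))/4 = ((Z + 1/t)/((13/20 - 1) + 3))/4 = ((Z + 1/t)/(-7/20 + 3))/4 = ((Z + 1/t)/(53/20))/4 = ((Z + 1/t)*(20/53))/4 = (20*Z/53 + 20/(53*t))/4 = 5*Z/53 + 5/(53*t))
P(v, Q) = 3 + v + 5*Q*(1 + Q*v)/(53*v) (P(v, Q) = 3 + (v + Q*(5*(1 + Q*v)/(53*v))) = 3 + (v + 5*Q*(1 + Q*v)/(53*v)) = 3 + v + 5*Q*(1 + Q*v)/(53*v))
P(3, -33)*351 = ((3*(3 + 3) + (5/53)*(-33)*(1 - 33*3))/3)*351 = ((3*6 + (5/53)*(-33)*(1 - 99))/3)*351 = ((18 + (5/53)*(-33)*(-98))/3)*351 = ((18 + 16170/53)/3)*351 = ((⅓)*(17124/53))*351 = (5708/53)*351 = 2003508/53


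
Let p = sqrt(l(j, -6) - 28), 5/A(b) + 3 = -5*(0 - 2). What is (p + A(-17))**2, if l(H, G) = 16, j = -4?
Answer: -563/49 + 20*I*sqrt(3)/7 ≈ -11.49 + 4.9487*I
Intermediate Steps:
A(b) = 5/7 (A(b) = 5/(-3 - 5*(0 - 2)) = 5/(-3 - 5*(-2)) = 5/(-3 + 10) = 5/7)
p = 2*I*sqrt(3) (p = sqrt(16 - 28) = sqrt(-12) = 2*I*sqrt(3) ≈ 3.4641*I)
(p + A(-17))**2 = (2*I*sqrt(3) + 5/7)**2 = (5/7 + 2*I*sqrt(3))**2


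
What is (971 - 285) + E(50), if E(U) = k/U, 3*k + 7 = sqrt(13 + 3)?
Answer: 34299/50 ≈ 685.98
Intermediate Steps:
k = -1 (k = -7/3 + sqrt(13 + 3)/3 = -7/3 + sqrt(16)/3 = -7/3 + (1/3)*4 = -7/3 + 4/3 = -1)
E(U) = -1/U
(971 - 285) + E(50) = (971 - 285) - 1/50 = 686 - 1*1/50 = 686 - 1/50 = 34299/50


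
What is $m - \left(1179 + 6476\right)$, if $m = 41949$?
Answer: $34294$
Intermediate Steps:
$m - \left(1179 + 6476\right) = 41949 - \left(1179 + 6476\right) = 41949 - 7655 = 34294$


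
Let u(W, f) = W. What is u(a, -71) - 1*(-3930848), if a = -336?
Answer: 3930512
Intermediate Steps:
u(a, -71) - 1*(-3930848) = -336 - 1*(-3930848) = -336 + 3930848 = 3930512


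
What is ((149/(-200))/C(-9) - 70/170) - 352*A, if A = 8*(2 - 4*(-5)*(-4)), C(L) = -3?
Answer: 2240407933/10200 ≈ 2.1965e+5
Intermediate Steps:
A = -624 (A = 8*(2 + 20*(-4)) = 8*(2 - 80) = 8*(-78) = -624)
((149/(-200))/C(-9) - 70/170) - 352*A = ((149/(-200))/(-3) - 70/170) - 352*(-624) = ((149*(-1/200))*(-⅓) - 70*1/170) + 219648 = (-149/200*(-⅓) - 7/17) + 219648 = (149/600 - 7/17) + 219648 = -1667/10200 + 219648 = 2240407933/10200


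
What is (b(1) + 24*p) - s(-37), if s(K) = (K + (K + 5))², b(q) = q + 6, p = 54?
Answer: -3458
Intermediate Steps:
b(q) = 6 + q
s(K) = (5 + 2*K)² (s(K) = (K + (5 + K))² = (5 + 2*K)²)
(b(1) + 24*p) - s(-37) = ((6 + 1) + 24*54) - (5 + 2*(-37))² = (7 + 1296) - (5 - 74)² = 1303 - 1*(-69)² = 1303 - 1*4761 = 1303 - 4761 = -3458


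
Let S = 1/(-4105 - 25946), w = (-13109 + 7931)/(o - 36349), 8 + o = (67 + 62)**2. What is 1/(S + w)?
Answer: 1863162/489259 ≈ 3.8081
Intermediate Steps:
o = 16633 (o = -8 + (67 + 62)**2 = -8 + 129**2 = -8 + 16641 = 16633)
w = 863/3286 (w = (-13109 + 7931)/(16633 - 36349) = -5178/(-19716) = -5178*(-1/19716) = 863/3286 ≈ 0.26263)
S = -1/30051 (S = 1/(-30051) = -1/30051 ≈ -3.3277e-5)
1/(S + w) = 1/(-1/30051 + 863/3286) = 1/(489259/1863162) = 1863162/489259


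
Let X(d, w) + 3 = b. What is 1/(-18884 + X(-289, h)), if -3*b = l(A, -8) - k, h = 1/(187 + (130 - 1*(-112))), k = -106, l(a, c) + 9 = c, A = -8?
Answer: -3/56750 ≈ -5.2863e-5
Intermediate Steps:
l(a, c) = -9 + c
h = 1/429 (h = 1/(187 + (130 + 112)) = 1/(187 + 242) = 1/429 ≈ 0.0023310)
b = -89/3 (b = -((-9 - 8) - 1*(-106))/3 = -(-17 + 106)/3 = -⅓*89 = -89/3 ≈ -29.667)
X(d, w) = -98/3 (X(d, w) = -3 - 89/3 = -98/3)
1/(-18884 + X(-289, h)) = 1/(-18884 - 98/3) = 1/(-56750/3) = -3/56750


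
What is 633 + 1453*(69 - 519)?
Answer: -653217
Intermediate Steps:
633 + 1453*(69 - 519) = 633 + 1453*(-450) = 633 - 653850 = -653217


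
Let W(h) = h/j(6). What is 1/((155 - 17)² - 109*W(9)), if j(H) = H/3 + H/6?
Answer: 1/18717 ≈ 5.3427e-5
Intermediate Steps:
j(H) = H/2 (j(H) = H*(⅓) + H*(⅙) = H/3 + H/6 = H/2)
W(h) = h/3 (W(h) = h/(((½)*6)) = h/3)
1/((155 - 17)² - 109*W(9)) = 1/((155 - 17)² - 109*9/3) = 1/(138² - 109*3) = 1/(19044 - 327) = 1/18717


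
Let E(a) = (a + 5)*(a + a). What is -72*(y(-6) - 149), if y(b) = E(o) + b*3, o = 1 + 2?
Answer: 8568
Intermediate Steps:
o = 3
E(a) = 2*a*(5 + a) (E(a) = (5 + a)*(2*a) = 2*a*(5 + a))
y(b) = 48 + 3*b (y(b) = 2*3*(5 + 3) + b*3 = 2*3*8 + 3*b = 48 + 3*b)
-72*(y(-6) - 149) = -72*((48 + 3*(-6)) - 149) = -72*((48 - 18) - 149) = -72*(30 - 149) = -72*(-119) = 8568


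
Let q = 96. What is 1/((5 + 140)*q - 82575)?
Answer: -1/68655 ≈ -1.4566e-5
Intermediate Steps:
1/((5 + 140)*q - 82575) = 1/((5 + 140)*96 - 82575) = 1/(145*96 - 82575) = 1/(13920 - 82575) = 1/(-68655) = -1/68655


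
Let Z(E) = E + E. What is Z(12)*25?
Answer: 600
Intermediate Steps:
Z(E) = 2*E
Z(12)*25 = (2*12)*25 = 24*25 = 600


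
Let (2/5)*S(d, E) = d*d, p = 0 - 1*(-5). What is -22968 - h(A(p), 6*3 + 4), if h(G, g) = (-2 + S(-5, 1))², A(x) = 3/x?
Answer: -106513/4 ≈ -26628.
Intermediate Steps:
p = 5 (p = 0 + 5 = 5)
S(d, E) = 5*d²/2 (S(d, E) = 5*(d*d)/2 = 5*d²/2)
h(G, g) = 14641/4 (h(G, g) = (-2 + (5/2)*(-5)²)² = (-2 + (5/2)*25)² = (-2 + 125/2)² = (121/2)² = 14641/4)
-22968 - h(A(p), 6*3 + 4) = -22968 - 1*14641/4 = -22968 - 14641/4 = -106513/4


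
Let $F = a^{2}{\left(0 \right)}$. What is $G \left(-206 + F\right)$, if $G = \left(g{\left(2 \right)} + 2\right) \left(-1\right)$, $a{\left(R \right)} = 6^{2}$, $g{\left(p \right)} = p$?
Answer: $-4360$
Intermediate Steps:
$a{\left(R \right)} = 36$
$G = -4$ ($G = \left(2 + 2\right) \left(-1\right) = 4 \left(-1\right) = -4$)
$F = 1296$ ($F = 36^{2} = 1296$)
$G \left(-206 + F\right) = - 4 \left(-206 + 1296\right) = \left(-4\right) 1090 = -4360$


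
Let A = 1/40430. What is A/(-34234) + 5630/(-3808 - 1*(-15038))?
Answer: 779237387937/1554322536260 ≈ 0.50134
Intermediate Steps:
A = 1/40430 ≈ 2.4734e-5
A/(-34234) + 5630/(-3808 - 1*(-15038)) = (1/40430)/(-34234) + 5630/(-3808 - 1*(-15038)) = (1/40430)*(-1/34234) + 5630/(-3808 + 15038) = -1/1384080620 + 5630/11230 = -1/1384080620 + 5630*(1/11230) = -1/1384080620 + 563/1123 = 779237387937/1554322536260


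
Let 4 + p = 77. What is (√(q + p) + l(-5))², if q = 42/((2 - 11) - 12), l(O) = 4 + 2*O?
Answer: (6 - √71)² ≈ 5.8862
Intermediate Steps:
p = 73 (p = -4 + 77 = 73)
q = -2 (q = 42/(-9 - 12) = 42/(-21) = 42*(-1/21) = -2)
(√(q + p) + l(-5))² = (√(-2 + 73) + (4 + 2*(-5)))² = (√71 + (4 - 10))² = (√71 - 6)² = (-6 + √71)²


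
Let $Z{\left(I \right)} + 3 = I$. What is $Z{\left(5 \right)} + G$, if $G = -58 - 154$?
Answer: $-210$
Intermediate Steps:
$Z{\left(I \right)} = -3 + I$
$G = -212$
$Z{\left(5 \right)} + G = \left(-3 + 5\right) - 212 = 2 - 212 = -210$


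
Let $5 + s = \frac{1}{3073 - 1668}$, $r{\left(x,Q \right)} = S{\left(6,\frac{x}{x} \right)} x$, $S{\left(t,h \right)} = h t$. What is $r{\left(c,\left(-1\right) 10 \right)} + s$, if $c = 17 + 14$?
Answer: $\frac{254306}{1405} \approx 181.0$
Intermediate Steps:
$c = 31$
$r{\left(x,Q \right)} = 6 x$ ($r{\left(x,Q \right)} = \frac{x}{x} 6 x = 1 \cdot 6 x = 6 x$)
$s = - \frac{7024}{1405}$ ($s = -5 + \frac{1}{3073 - 1668} = -5 + \frac{1}{1405} = - \frac{7024}{1405} \approx -4.9993$)
$r{\left(c,\left(-1\right) 10 \right)} + s = 6 \cdot 31 - \frac{7024}{1405} = 186 - \frac{7024}{1405} = \frac{254306}{1405}$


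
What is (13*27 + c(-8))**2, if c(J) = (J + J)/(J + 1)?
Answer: 6115729/49 ≈ 1.2481e+5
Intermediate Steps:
c(J) = 2*J/(1 + J) (c(J) = (2*J)/(1 + J) = 2*J/(1 + J))
(13*27 + c(-8))**2 = (13*27 + 2*(-8)/(1 - 8))**2 = (351 + 2*(-8)/(-7))**2 = (351 + 2*(-8)*(-1/7))**2 = (351 + 16/7)**2 = (2473/7)**2 = 6115729/49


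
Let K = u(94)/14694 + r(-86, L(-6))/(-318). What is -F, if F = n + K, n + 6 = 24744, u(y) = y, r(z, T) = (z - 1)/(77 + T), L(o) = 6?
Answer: -1599037883197/64638906 ≈ -24738.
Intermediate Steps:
r(z, T) = (-1 + z)/(77 + T)
K = 626569/64638906 (K = 94/14694 + ((-1 - 86)/(77 + 6))/(-318) = 94*(1/14694) + (-87/83)*(-1/318) = 47/7347 + ((1/83)*(-87))*(-1/318) = 47/7347 - 87/83*(-1/318) = 47/7347 + 29/8798 = 626569/64638906 ≈ 0.0096934)
n = 24738 (n = -6 + 24744 = 24738)
F = 1599037883197/64638906 (F = 24738 + 626569/64638906 = 1599037883197/64638906 ≈ 24738.)
-F = -1*1599037883197/64638906 = -1599037883197/64638906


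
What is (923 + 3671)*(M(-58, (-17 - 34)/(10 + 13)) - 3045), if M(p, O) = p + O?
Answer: -328103480/23 ≈ -1.4265e+7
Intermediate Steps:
M(p, O) = O + p
(923 + 3671)*(M(-58, (-17 - 34)/(10 + 13)) - 3045) = (923 + 3671)*(((-17 - 34)/(10 + 13) - 58) - 3045) = 4594*((-51/23 - 58) - 3045) = 4594*(-1385/23 - 3045) = 4594*(-71420/23) = -328103480/23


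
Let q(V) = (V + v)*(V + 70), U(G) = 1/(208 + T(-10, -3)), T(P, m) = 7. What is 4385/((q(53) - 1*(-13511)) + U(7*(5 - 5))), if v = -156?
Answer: 942775/181031 ≈ 5.2078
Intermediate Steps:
U(G) = 1/215 (U(G) = 1/(208 + 7) = 1/215)
q(V) = (-156 + V)*(70 + V) (q(V) = (V - 156)*(V + 70) = (-156 + V)*(70 + V))
4385/((q(53) - 1*(-13511)) + U(7*(5 - 5))) = 4385/(((-10920 + 53**2 - 86*53) - 1*(-13511)) + 1/215) = 4385/(((-10920 + 2809 - 4558) + 13511) + 1/215) = 4385/((-12669 + 13511) + 1/215) = 4385/(842 + 1/215) = 4385/(181031/215) = 4385*(215/181031) = 942775/181031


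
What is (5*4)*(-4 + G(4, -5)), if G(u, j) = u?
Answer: 0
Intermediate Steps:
(5*4)*(-4 + G(4, -5)) = (5*4)*(-4 + 4) = 20*0 = 0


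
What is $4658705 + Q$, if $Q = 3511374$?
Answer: $8170079$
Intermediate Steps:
$4658705 + Q = 4658705 + 3511374 = 8170079$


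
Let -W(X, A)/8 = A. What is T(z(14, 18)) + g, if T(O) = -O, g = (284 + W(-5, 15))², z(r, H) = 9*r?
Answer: 26770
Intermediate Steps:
W(X, A) = -8*A
g = 26896 (g = (284 - 8*15)² = (284 - 120)² = 164² = 26896)
T(z(14, 18)) + g = -9*14 + 26896 = -1*126 + 26896 = -126 + 26896 = 26770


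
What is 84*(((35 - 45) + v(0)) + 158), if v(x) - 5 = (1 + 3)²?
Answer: 14196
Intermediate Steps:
v(x) = 21 (v(x) = 5 + (1 + 3)² = 5 + 4² = 5 + 16 = 21)
84*(((35 - 45) + v(0)) + 158) = 84*(((35 - 45) + 21) + 158) = 84*((-10 + 21) + 158) = 84*(11 + 158) = 84*169 = 14196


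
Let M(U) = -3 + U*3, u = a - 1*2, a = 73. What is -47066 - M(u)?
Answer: -47276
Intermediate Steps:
u = 71 (u = 73 - 1*2 = 73 - 2 = 71)
M(U) = -3 + 3*U
-47066 - M(u) = -47066 - (-3 + 3*71) = -47066 - (-3 + 213) = -47066 - 1*210 = -47066 - 210 = -47276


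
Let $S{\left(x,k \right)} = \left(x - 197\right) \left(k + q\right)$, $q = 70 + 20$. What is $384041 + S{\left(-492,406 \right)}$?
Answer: $42297$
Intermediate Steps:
$q = 90$
$S{\left(x,k \right)} = \left(-197 + x\right) \left(90 + k\right)$ ($S{\left(x,k \right)} = \left(x - 197\right) \left(k + 90\right) = \left(-197 + x\right) \left(90 + k\right)$)
$384041 + S{\left(-492,406 \right)} = 384041 + \left(-17730 - 79982 + 90 \left(-492\right) + 406 \left(-492\right)\right) = 384041 - 341744 = 42297$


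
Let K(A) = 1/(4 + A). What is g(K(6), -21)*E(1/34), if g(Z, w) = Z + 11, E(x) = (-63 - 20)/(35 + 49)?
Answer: -3071/280 ≈ -10.968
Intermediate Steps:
E(x) = -83/84
g(Z, w) = 11 + Z
g(K(6), -21)*E(1/34) = (11 + 1/(4 + 6))*(-83/84) = (11 + 1/10)*(-83/84) = (111/10)*(-83/84) = -3071/280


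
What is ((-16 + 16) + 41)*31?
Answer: 1271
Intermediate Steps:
((-16 + 16) + 41)*31 = (0 + 41)*31 = 41*31 = 1271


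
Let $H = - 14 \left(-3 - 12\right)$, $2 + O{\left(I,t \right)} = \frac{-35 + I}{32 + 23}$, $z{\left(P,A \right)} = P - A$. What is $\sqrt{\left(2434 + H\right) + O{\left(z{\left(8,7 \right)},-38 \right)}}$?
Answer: $\frac{2 \sqrt{1997545}}{55} \approx 51.394$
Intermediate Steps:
$O{\left(I,t \right)} = - \frac{29}{11} + \frac{I}{55}$ ($O{\left(I,t \right)} = -2 + \frac{-35 + I}{32 + 23} = -2 + \frac{-35 + I}{55} = -2 + \left(-35 + I\right) \frac{1}{55} = -2 + \left(- \frac{7}{11} + \frac{I}{55}\right) = - \frac{29}{11} + \frac{I}{55}$)
$H = 210$ ($H = \left(-14\right) \left(-15\right) = 210$)
$\sqrt{\left(2434 + H\right) + O{\left(z{\left(8,7 \right)},-38 \right)}} = \sqrt{\left(2434 + 210\right) - \left(\frac{29}{11} - \frac{8 - 7}{55}\right)} = \sqrt{2644 - \left(\frac{29}{11} - \frac{8 - 7}{55}\right)} = \sqrt{2644 + \left(- \frac{29}{11} + \frac{1}{55} \cdot 1\right)} = \sqrt{2644 + \left(- \frac{29}{11} + \frac{1}{55}\right)} = \sqrt{2644 - \frac{144}{55}} = \sqrt{\frac{145276}{55}} = \frac{2 \sqrt{1997545}}{55}$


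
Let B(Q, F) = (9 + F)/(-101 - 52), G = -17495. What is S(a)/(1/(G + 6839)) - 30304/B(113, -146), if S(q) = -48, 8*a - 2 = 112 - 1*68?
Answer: 65437344/137 ≈ 4.7765e+5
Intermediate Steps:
a = 23/4 (a = ¼ + (112 - 1*68)/8 = ¼ + (112 - 68)/8 = ¼ + (⅛)*44 = ¼ + 11/2 = 23/4 ≈ 5.7500)
B(Q, F) = -1/17 - F/153 (B(Q, F) = (9 + F)/(-153) = (9 + F)*(-1/153) = -1/17 - F/153)
S(a)/(1/(G + 6839)) - 30304/B(113, -146) = -48/(1/(-17495 + 6839)) - 30304/(-1/17 - 1/153*(-146)) = -48/(1/(-10656)) - 30304/(-1/17 + 146/153) = -48/(-1/10656) - 30304/137/153 = -48*(-10656) - 30304*153/137 = 511488 - 4636512/137 = 65437344/137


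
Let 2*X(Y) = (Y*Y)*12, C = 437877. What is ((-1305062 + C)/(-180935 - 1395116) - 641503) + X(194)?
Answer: -655143044852/1576051 ≈ -4.1569e+5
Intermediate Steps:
X(Y) = 6*Y² (X(Y) = ((Y*Y)*12)/2 = (Y²*12)/2 = (12*Y²)/2 = 6*Y²)
((-1305062 + C)/(-180935 - 1395116) - 641503) + X(194) = ((-1305062 + 437877)/(-180935 - 1395116) - 641503) + 6*194² = (-867185/(-1576051) - 641503) + 6*37636 = (-867185*(-1/1576051) - 641503) + 225816 = (867185/1576051 - 641503) + 225816 = -1011040577468/1576051 + 225816 = -655143044852/1576051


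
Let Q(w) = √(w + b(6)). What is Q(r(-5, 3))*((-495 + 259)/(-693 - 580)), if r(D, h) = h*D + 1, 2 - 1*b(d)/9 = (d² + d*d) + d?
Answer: 236*I*√698/1273 ≈ 4.8979*I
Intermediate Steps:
b(d) = 18 - 18*d² - 9*d (b(d) = 18 - 9*((d² + d*d) + d) = 18 - 9*((d² + d²) + d) = 18 - 9*(2*d² + d) = 18 - 9*(d + 2*d²) = 18 + (-18*d² - 9*d) = 18 - 18*d² - 9*d)
r(D, h) = 1 + D*h (r(D, h) = D*h + 1 = 1 + D*h)
Q(w) = √(-684 + w) (Q(w) = √(w + (18 - 18*6² - 9*6)) = √(w + (18 - 18*36 - 54)) = √(w + (18 - 648 - 54)) = √(w - 684) = √(-684 + w))
Q(r(-5, 3))*((-495 + 259)/(-693 - 580)) = √(-684 + (1 - 5*3))*((-495 + 259)/(-693 - 580)) = √(-684 + (1 - 15))*(-236/(-1273)) = √(-684 - 14)*(-236*(-1/1273)) = √(-698)*(236/1273) = (I*√698)*(236/1273) = 236*I*√698/1273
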